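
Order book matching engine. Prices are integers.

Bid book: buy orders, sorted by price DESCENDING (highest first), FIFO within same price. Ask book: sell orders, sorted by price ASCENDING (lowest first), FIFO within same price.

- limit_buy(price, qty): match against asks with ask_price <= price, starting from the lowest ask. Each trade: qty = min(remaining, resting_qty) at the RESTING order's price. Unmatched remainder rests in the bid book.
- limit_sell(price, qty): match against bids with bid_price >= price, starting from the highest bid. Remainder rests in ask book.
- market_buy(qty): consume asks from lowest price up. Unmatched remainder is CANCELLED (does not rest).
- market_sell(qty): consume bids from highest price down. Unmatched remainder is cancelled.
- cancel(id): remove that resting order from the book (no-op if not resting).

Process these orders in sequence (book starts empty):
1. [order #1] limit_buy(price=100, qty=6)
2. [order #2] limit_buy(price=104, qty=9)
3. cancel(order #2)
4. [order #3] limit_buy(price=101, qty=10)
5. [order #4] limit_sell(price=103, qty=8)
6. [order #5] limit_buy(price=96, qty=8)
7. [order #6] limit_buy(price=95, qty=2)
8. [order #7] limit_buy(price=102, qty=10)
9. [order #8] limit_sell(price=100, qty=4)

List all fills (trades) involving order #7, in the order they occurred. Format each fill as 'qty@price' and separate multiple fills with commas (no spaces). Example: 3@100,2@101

Answer: 4@102

Derivation:
After op 1 [order #1] limit_buy(price=100, qty=6): fills=none; bids=[#1:6@100] asks=[-]
After op 2 [order #2] limit_buy(price=104, qty=9): fills=none; bids=[#2:9@104 #1:6@100] asks=[-]
After op 3 cancel(order #2): fills=none; bids=[#1:6@100] asks=[-]
After op 4 [order #3] limit_buy(price=101, qty=10): fills=none; bids=[#3:10@101 #1:6@100] asks=[-]
After op 5 [order #4] limit_sell(price=103, qty=8): fills=none; bids=[#3:10@101 #1:6@100] asks=[#4:8@103]
After op 6 [order #5] limit_buy(price=96, qty=8): fills=none; bids=[#3:10@101 #1:6@100 #5:8@96] asks=[#4:8@103]
After op 7 [order #6] limit_buy(price=95, qty=2): fills=none; bids=[#3:10@101 #1:6@100 #5:8@96 #6:2@95] asks=[#4:8@103]
After op 8 [order #7] limit_buy(price=102, qty=10): fills=none; bids=[#7:10@102 #3:10@101 #1:6@100 #5:8@96 #6:2@95] asks=[#4:8@103]
After op 9 [order #8] limit_sell(price=100, qty=4): fills=#7x#8:4@102; bids=[#7:6@102 #3:10@101 #1:6@100 #5:8@96 #6:2@95] asks=[#4:8@103]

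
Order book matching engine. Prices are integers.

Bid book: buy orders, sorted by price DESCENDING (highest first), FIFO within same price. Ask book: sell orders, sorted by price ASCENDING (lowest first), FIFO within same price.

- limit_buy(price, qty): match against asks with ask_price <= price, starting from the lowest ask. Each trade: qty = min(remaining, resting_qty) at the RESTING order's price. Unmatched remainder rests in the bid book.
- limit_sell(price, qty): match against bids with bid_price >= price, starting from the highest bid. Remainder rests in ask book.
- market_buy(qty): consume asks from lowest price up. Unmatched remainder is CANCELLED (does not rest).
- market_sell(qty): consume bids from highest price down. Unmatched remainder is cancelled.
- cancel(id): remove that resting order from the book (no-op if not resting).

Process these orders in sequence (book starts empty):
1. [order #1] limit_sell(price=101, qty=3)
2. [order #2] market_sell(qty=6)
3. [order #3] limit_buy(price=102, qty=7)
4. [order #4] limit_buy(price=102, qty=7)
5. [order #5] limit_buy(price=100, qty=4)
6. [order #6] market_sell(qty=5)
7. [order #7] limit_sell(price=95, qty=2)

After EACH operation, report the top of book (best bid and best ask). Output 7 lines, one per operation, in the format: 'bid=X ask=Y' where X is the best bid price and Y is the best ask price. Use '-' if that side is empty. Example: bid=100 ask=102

After op 1 [order #1] limit_sell(price=101, qty=3): fills=none; bids=[-] asks=[#1:3@101]
After op 2 [order #2] market_sell(qty=6): fills=none; bids=[-] asks=[#1:3@101]
After op 3 [order #3] limit_buy(price=102, qty=7): fills=#3x#1:3@101; bids=[#3:4@102] asks=[-]
After op 4 [order #4] limit_buy(price=102, qty=7): fills=none; bids=[#3:4@102 #4:7@102] asks=[-]
After op 5 [order #5] limit_buy(price=100, qty=4): fills=none; bids=[#3:4@102 #4:7@102 #5:4@100] asks=[-]
After op 6 [order #6] market_sell(qty=5): fills=#3x#6:4@102 #4x#6:1@102; bids=[#4:6@102 #5:4@100] asks=[-]
After op 7 [order #7] limit_sell(price=95, qty=2): fills=#4x#7:2@102; bids=[#4:4@102 #5:4@100] asks=[-]

Answer: bid=- ask=101
bid=- ask=101
bid=102 ask=-
bid=102 ask=-
bid=102 ask=-
bid=102 ask=-
bid=102 ask=-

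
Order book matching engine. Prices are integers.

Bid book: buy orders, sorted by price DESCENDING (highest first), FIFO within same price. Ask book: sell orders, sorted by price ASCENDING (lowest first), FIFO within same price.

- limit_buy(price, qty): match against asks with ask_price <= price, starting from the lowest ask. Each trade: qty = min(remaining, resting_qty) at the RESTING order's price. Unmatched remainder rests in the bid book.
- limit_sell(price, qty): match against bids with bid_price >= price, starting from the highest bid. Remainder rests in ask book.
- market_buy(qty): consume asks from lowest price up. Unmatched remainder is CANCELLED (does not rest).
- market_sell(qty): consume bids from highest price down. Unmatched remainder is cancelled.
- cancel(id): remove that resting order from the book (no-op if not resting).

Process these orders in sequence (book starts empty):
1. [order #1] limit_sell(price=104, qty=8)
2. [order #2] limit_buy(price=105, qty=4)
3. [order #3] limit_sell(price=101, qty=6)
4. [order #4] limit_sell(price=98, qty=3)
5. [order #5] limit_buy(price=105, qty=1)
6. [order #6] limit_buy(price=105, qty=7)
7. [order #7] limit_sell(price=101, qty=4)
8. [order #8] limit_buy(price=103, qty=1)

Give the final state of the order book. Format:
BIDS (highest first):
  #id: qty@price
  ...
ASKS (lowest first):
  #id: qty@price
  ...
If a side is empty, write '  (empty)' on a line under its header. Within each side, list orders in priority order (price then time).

After op 1 [order #1] limit_sell(price=104, qty=8): fills=none; bids=[-] asks=[#1:8@104]
After op 2 [order #2] limit_buy(price=105, qty=4): fills=#2x#1:4@104; bids=[-] asks=[#1:4@104]
After op 3 [order #3] limit_sell(price=101, qty=6): fills=none; bids=[-] asks=[#3:6@101 #1:4@104]
After op 4 [order #4] limit_sell(price=98, qty=3): fills=none; bids=[-] asks=[#4:3@98 #3:6@101 #1:4@104]
After op 5 [order #5] limit_buy(price=105, qty=1): fills=#5x#4:1@98; bids=[-] asks=[#4:2@98 #3:6@101 #1:4@104]
After op 6 [order #6] limit_buy(price=105, qty=7): fills=#6x#4:2@98 #6x#3:5@101; bids=[-] asks=[#3:1@101 #1:4@104]
After op 7 [order #7] limit_sell(price=101, qty=4): fills=none; bids=[-] asks=[#3:1@101 #7:4@101 #1:4@104]
After op 8 [order #8] limit_buy(price=103, qty=1): fills=#8x#3:1@101; bids=[-] asks=[#7:4@101 #1:4@104]

Answer: BIDS (highest first):
  (empty)
ASKS (lowest first):
  #7: 4@101
  #1: 4@104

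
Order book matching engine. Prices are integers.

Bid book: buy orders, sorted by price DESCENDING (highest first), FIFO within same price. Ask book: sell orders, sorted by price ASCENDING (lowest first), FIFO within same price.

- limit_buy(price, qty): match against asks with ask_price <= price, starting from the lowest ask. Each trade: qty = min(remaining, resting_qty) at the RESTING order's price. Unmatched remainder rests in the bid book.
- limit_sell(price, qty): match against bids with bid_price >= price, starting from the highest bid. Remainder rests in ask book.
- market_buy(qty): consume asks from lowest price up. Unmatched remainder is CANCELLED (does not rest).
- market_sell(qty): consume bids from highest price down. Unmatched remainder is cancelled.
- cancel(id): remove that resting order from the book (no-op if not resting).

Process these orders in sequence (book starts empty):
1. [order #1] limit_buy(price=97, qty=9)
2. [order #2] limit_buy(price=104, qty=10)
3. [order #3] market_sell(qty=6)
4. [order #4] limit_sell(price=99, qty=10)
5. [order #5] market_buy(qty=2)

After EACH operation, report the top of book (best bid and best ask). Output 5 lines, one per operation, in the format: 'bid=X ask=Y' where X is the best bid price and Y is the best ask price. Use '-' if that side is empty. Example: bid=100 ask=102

Answer: bid=97 ask=-
bid=104 ask=-
bid=104 ask=-
bid=97 ask=99
bid=97 ask=99

Derivation:
After op 1 [order #1] limit_buy(price=97, qty=9): fills=none; bids=[#1:9@97] asks=[-]
After op 2 [order #2] limit_buy(price=104, qty=10): fills=none; bids=[#2:10@104 #1:9@97] asks=[-]
After op 3 [order #3] market_sell(qty=6): fills=#2x#3:6@104; bids=[#2:4@104 #1:9@97] asks=[-]
After op 4 [order #4] limit_sell(price=99, qty=10): fills=#2x#4:4@104; bids=[#1:9@97] asks=[#4:6@99]
After op 5 [order #5] market_buy(qty=2): fills=#5x#4:2@99; bids=[#1:9@97] asks=[#4:4@99]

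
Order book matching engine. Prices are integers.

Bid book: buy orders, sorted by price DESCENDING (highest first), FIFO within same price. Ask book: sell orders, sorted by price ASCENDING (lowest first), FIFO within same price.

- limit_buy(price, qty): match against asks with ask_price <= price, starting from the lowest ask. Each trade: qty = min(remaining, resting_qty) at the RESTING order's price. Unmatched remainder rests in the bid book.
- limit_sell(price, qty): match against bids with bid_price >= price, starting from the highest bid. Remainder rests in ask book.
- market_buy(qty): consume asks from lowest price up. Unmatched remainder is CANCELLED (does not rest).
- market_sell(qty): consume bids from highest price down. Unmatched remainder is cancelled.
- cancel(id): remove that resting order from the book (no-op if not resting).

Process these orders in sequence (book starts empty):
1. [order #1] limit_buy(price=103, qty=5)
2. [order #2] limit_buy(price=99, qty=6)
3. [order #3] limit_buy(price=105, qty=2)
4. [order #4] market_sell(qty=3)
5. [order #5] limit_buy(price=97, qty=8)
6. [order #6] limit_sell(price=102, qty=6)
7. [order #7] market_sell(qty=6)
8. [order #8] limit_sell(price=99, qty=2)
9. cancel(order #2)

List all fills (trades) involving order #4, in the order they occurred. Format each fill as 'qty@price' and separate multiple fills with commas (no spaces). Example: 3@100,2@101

Answer: 2@105,1@103

Derivation:
After op 1 [order #1] limit_buy(price=103, qty=5): fills=none; bids=[#1:5@103] asks=[-]
After op 2 [order #2] limit_buy(price=99, qty=6): fills=none; bids=[#1:5@103 #2:6@99] asks=[-]
After op 3 [order #3] limit_buy(price=105, qty=2): fills=none; bids=[#3:2@105 #1:5@103 #2:6@99] asks=[-]
After op 4 [order #4] market_sell(qty=3): fills=#3x#4:2@105 #1x#4:1@103; bids=[#1:4@103 #2:6@99] asks=[-]
After op 5 [order #5] limit_buy(price=97, qty=8): fills=none; bids=[#1:4@103 #2:6@99 #5:8@97] asks=[-]
After op 6 [order #6] limit_sell(price=102, qty=6): fills=#1x#6:4@103; bids=[#2:6@99 #5:8@97] asks=[#6:2@102]
After op 7 [order #7] market_sell(qty=6): fills=#2x#7:6@99; bids=[#5:8@97] asks=[#6:2@102]
After op 8 [order #8] limit_sell(price=99, qty=2): fills=none; bids=[#5:8@97] asks=[#8:2@99 #6:2@102]
After op 9 cancel(order #2): fills=none; bids=[#5:8@97] asks=[#8:2@99 #6:2@102]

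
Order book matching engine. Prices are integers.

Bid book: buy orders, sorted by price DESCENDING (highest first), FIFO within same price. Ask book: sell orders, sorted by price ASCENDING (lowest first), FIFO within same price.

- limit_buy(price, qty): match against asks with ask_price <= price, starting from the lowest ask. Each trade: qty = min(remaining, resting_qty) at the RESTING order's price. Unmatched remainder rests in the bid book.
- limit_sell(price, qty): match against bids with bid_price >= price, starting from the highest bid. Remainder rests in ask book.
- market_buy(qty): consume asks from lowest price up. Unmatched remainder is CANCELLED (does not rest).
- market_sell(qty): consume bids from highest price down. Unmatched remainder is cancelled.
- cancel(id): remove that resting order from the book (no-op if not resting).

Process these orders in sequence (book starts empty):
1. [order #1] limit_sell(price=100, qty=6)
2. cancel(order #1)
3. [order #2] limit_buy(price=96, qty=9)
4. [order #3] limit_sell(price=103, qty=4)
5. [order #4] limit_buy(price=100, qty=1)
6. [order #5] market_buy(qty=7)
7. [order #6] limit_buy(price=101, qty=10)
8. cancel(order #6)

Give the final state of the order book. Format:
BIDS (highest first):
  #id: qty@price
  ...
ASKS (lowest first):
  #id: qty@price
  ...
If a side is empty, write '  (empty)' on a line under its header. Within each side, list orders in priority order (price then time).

Answer: BIDS (highest first):
  #4: 1@100
  #2: 9@96
ASKS (lowest first):
  (empty)

Derivation:
After op 1 [order #1] limit_sell(price=100, qty=6): fills=none; bids=[-] asks=[#1:6@100]
After op 2 cancel(order #1): fills=none; bids=[-] asks=[-]
After op 3 [order #2] limit_buy(price=96, qty=9): fills=none; bids=[#2:9@96] asks=[-]
After op 4 [order #3] limit_sell(price=103, qty=4): fills=none; bids=[#2:9@96] asks=[#3:4@103]
After op 5 [order #4] limit_buy(price=100, qty=1): fills=none; bids=[#4:1@100 #2:9@96] asks=[#3:4@103]
After op 6 [order #5] market_buy(qty=7): fills=#5x#3:4@103; bids=[#4:1@100 #2:9@96] asks=[-]
After op 7 [order #6] limit_buy(price=101, qty=10): fills=none; bids=[#6:10@101 #4:1@100 #2:9@96] asks=[-]
After op 8 cancel(order #6): fills=none; bids=[#4:1@100 #2:9@96] asks=[-]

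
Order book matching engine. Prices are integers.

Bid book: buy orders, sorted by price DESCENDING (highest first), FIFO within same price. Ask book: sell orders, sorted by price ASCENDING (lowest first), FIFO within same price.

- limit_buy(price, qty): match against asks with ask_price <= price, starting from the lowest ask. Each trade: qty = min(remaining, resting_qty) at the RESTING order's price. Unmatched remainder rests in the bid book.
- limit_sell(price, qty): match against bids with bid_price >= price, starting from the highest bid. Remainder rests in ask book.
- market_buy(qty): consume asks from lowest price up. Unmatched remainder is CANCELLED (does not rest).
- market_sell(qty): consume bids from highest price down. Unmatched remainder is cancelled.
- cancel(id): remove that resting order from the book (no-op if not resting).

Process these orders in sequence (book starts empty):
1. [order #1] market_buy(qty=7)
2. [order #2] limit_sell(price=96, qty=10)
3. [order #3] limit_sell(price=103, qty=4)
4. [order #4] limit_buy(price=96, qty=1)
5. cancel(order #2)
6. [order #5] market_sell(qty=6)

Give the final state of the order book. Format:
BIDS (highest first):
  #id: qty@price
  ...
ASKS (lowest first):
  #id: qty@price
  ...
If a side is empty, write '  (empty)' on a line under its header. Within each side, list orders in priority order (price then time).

Answer: BIDS (highest first):
  (empty)
ASKS (lowest first):
  #3: 4@103

Derivation:
After op 1 [order #1] market_buy(qty=7): fills=none; bids=[-] asks=[-]
After op 2 [order #2] limit_sell(price=96, qty=10): fills=none; bids=[-] asks=[#2:10@96]
After op 3 [order #3] limit_sell(price=103, qty=4): fills=none; bids=[-] asks=[#2:10@96 #3:4@103]
After op 4 [order #4] limit_buy(price=96, qty=1): fills=#4x#2:1@96; bids=[-] asks=[#2:9@96 #3:4@103]
After op 5 cancel(order #2): fills=none; bids=[-] asks=[#3:4@103]
After op 6 [order #5] market_sell(qty=6): fills=none; bids=[-] asks=[#3:4@103]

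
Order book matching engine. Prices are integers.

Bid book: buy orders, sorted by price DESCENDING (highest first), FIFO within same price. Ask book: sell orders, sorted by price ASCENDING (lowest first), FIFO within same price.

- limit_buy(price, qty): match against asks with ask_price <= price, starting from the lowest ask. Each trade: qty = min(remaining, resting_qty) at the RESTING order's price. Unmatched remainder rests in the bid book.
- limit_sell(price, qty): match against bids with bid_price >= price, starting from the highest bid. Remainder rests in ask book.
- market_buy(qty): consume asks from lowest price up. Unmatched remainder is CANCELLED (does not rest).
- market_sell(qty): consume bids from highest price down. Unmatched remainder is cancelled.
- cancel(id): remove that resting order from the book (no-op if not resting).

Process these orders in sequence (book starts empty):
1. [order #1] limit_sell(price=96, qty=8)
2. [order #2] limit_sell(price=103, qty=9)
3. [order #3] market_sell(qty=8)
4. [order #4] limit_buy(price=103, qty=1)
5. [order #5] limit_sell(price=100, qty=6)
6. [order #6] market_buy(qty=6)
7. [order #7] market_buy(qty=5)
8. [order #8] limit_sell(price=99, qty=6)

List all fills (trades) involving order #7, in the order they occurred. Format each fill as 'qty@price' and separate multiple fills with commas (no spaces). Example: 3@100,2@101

Answer: 1@96,4@100

Derivation:
After op 1 [order #1] limit_sell(price=96, qty=8): fills=none; bids=[-] asks=[#1:8@96]
After op 2 [order #2] limit_sell(price=103, qty=9): fills=none; bids=[-] asks=[#1:8@96 #2:9@103]
After op 3 [order #3] market_sell(qty=8): fills=none; bids=[-] asks=[#1:8@96 #2:9@103]
After op 4 [order #4] limit_buy(price=103, qty=1): fills=#4x#1:1@96; bids=[-] asks=[#1:7@96 #2:9@103]
After op 5 [order #5] limit_sell(price=100, qty=6): fills=none; bids=[-] asks=[#1:7@96 #5:6@100 #2:9@103]
After op 6 [order #6] market_buy(qty=6): fills=#6x#1:6@96; bids=[-] asks=[#1:1@96 #5:6@100 #2:9@103]
After op 7 [order #7] market_buy(qty=5): fills=#7x#1:1@96 #7x#5:4@100; bids=[-] asks=[#5:2@100 #2:9@103]
After op 8 [order #8] limit_sell(price=99, qty=6): fills=none; bids=[-] asks=[#8:6@99 #5:2@100 #2:9@103]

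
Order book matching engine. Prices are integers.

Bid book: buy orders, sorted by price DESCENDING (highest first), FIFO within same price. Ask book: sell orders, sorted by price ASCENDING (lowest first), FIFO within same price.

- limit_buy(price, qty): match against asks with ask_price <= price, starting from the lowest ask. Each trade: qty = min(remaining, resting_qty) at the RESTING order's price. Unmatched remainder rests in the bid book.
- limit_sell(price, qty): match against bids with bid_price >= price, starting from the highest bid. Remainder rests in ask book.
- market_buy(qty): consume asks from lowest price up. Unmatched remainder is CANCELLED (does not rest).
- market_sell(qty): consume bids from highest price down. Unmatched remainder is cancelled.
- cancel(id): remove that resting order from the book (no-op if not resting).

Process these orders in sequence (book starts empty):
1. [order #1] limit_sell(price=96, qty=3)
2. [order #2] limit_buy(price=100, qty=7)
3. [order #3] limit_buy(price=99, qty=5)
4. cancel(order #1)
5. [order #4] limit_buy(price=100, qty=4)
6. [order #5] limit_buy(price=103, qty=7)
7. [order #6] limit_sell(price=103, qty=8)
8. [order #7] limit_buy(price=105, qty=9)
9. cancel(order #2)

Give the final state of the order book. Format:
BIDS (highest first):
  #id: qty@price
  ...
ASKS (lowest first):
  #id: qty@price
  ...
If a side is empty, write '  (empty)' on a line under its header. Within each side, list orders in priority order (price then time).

After op 1 [order #1] limit_sell(price=96, qty=3): fills=none; bids=[-] asks=[#1:3@96]
After op 2 [order #2] limit_buy(price=100, qty=7): fills=#2x#1:3@96; bids=[#2:4@100] asks=[-]
After op 3 [order #3] limit_buy(price=99, qty=5): fills=none; bids=[#2:4@100 #3:5@99] asks=[-]
After op 4 cancel(order #1): fills=none; bids=[#2:4@100 #3:5@99] asks=[-]
After op 5 [order #4] limit_buy(price=100, qty=4): fills=none; bids=[#2:4@100 #4:4@100 #3:5@99] asks=[-]
After op 6 [order #5] limit_buy(price=103, qty=7): fills=none; bids=[#5:7@103 #2:4@100 #4:4@100 #3:5@99] asks=[-]
After op 7 [order #6] limit_sell(price=103, qty=8): fills=#5x#6:7@103; bids=[#2:4@100 #4:4@100 #3:5@99] asks=[#6:1@103]
After op 8 [order #7] limit_buy(price=105, qty=9): fills=#7x#6:1@103; bids=[#7:8@105 #2:4@100 #4:4@100 #3:5@99] asks=[-]
After op 9 cancel(order #2): fills=none; bids=[#7:8@105 #4:4@100 #3:5@99] asks=[-]

Answer: BIDS (highest first):
  #7: 8@105
  #4: 4@100
  #3: 5@99
ASKS (lowest first):
  (empty)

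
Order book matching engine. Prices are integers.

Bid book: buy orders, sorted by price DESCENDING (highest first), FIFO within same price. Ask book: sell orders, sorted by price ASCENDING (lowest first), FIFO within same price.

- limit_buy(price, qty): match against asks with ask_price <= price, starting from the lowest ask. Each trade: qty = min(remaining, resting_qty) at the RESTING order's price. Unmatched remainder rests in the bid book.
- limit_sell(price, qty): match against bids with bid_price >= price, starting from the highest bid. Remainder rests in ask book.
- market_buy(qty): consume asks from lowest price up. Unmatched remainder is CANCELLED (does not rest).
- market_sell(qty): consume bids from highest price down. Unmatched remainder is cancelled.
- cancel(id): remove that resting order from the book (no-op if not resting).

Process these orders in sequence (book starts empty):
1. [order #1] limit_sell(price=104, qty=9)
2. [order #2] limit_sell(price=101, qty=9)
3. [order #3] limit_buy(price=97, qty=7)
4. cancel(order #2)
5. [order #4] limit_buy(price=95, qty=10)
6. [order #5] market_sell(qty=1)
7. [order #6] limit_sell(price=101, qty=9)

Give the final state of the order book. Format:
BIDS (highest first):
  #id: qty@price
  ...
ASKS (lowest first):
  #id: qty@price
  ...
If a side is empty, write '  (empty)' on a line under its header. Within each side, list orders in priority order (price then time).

Answer: BIDS (highest first):
  #3: 6@97
  #4: 10@95
ASKS (lowest first):
  #6: 9@101
  #1: 9@104

Derivation:
After op 1 [order #1] limit_sell(price=104, qty=9): fills=none; bids=[-] asks=[#1:9@104]
After op 2 [order #2] limit_sell(price=101, qty=9): fills=none; bids=[-] asks=[#2:9@101 #1:9@104]
After op 3 [order #3] limit_buy(price=97, qty=7): fills=none; bids=[#3:7@97] asks=[#2:9@101 #1:9@104]
After op 4 cancel(order #2): fills=none; bids=[#3:7@97] asks=[#1:9@104]
After op 5 [order #4] limit_buy(price=95, qty=10): fills=none; bids=[#3:7@97 #4:10@95] asks=[#1:9@104]
After op 6 [order #5] market_sell(qty=1): fills=#3x#5:1@97; bids=[#3:6@97 #4:10@95] asks=[#1:9@104]
After op 7 [order #6] limit_sell(price=101, qty=9): fills=none; bids=[#3:6@97 #4:10@95] asks=[#6:9@101 #1:9@104]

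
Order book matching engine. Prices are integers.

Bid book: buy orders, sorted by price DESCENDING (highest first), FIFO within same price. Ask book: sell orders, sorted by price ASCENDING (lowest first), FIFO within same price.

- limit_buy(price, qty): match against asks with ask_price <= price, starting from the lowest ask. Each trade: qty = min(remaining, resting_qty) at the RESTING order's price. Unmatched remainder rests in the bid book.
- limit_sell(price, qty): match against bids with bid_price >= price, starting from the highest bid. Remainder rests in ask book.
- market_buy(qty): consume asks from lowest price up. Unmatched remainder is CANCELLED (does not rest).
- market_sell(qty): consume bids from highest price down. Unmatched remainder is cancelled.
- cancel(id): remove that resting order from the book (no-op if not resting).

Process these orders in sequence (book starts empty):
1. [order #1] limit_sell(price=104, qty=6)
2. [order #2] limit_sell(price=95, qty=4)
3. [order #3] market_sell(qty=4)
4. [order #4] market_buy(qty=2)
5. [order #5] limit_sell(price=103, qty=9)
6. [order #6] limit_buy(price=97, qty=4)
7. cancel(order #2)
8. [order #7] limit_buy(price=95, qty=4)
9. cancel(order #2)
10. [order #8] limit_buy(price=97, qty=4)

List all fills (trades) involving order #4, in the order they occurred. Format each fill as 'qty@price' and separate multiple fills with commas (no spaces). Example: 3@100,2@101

After op 1 [order #1] limit_sell(price=104, qty=6): fills=none; bids=[-] asks=[#1:6@104]
After op 2 [order #2] limit_sell(price=95, qty=4): fills=none; bids=[-] asks=[#2:4@95 #1:6@104]
After op 3 [order #3] market_sell(qty=4): fills=none; bids=[-] asks=[#2:4@95 #1:6@104]
After op 4 [order #4] market_buy(qty=2): fills=#4x#2:2@95; bids=[-] asks=[#2:2@95 #1:6@104]
After op 5 [order #5] limit_sell(price=103, qty=9): fills=none; bids=[-] asks=[#2:2@95 #5:9@103 #1:6@104]
After op 6 [order #6] limit_buy(price=97, qty=4): fills=#6x#2:2@95; bids=[#6:2@97] asks=[#5:9@103 #1:6@104]
After op 7 cancel(order #2): fills=none; bids=[#6:2@97] asks=[#5:9@103 #1:6@104]
After op 8 [order #7] limit_buy(price=95, qty=4): fills=none; bids=[#6:2@97 #7:4@95] asks=[#5:9@103 #1:6@104]
After op 9 cancel(order #2): fills=none; bids=[#6:2@97 #7:4@95] asks=[#5:9@103 #1:6@104]
After op 10 [order #8] limit_buy(price=97, qty=4): fills=none; bids=[#6:2@97 #8:4@97 #7:4@95] asks=[#5:9@103 #1:6@104]

Answer: 2@95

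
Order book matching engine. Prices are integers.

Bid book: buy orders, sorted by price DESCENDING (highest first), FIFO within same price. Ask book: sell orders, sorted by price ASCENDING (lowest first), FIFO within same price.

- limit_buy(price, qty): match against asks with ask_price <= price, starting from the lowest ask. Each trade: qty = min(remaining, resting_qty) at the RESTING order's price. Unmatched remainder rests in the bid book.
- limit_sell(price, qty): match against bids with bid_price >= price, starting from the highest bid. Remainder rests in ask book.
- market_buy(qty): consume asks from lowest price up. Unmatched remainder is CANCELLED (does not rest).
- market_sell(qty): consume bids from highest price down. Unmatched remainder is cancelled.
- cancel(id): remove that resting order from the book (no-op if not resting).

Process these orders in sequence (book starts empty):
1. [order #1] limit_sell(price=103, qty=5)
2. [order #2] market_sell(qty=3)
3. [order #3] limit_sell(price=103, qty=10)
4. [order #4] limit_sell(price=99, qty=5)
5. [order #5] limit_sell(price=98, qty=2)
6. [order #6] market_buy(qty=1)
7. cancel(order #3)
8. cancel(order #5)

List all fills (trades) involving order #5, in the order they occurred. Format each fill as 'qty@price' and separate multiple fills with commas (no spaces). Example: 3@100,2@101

After op 1 [order #1] limit_sell(price=103, qty=5): fills=none; bids=[-] asks=[#1:5@103]
After op 2 [order #2] market_sell(qty=3): fills=none; bids=[-] asks=[#1:5@103]
After op 3 [order #3] limit_sell(price=103, qty=10): fills=none; bids=[-] asks=[#1:5@103 #3:10@103]
After op 4 [order #4] limit_sell(price=99, qty=5): fills=none; bids=[-] asks=[#4:5@99 #1:5@103 #3:10@103]
After op 5 [order #5] limit_sell(price=98, qty=2): fills=none; bids=[-] asks=[#5:2@98 #4:5@99 #1:5@103 #3:10@103]
After op 6 [order #6] market_buy(qty=1): fills=#6x#5:1@98; bids=[-] asks=[#5:1@98 #4:5@99 #1:5@103 #3:10@103]
After op 7 cancel(order #3): fills=none; bids=[-] asks=[#5:1@98 #4:5@99 #1:5@103]
After op 8 cancel(order #5): fills=none; bids=[-] asks=[#4:5@99 #1:5@103]

Answer: 1@98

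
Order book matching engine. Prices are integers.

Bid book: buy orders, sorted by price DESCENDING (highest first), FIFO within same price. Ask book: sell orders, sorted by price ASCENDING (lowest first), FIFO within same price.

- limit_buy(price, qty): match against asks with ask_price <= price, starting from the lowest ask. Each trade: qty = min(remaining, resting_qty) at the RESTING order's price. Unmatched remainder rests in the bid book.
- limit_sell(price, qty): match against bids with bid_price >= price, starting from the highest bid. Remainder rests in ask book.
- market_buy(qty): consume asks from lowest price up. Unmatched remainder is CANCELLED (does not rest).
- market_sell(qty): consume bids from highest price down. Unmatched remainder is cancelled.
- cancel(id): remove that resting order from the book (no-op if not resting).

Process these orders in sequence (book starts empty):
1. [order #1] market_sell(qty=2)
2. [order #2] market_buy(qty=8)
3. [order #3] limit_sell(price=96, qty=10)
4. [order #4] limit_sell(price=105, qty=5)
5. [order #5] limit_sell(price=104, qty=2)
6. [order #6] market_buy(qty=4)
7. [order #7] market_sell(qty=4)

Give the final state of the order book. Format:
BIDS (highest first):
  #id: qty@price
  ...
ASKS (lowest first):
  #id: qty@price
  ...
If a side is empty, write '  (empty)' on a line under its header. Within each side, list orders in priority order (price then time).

Answer: BIDS (highest first):
  (empty)
ASKS (lowest first):
  #3: 6@96
  #5: 2@104
  #4: 5@105

Derivation:
After op 1 [order #1] market_sell(qty=2): fills=none; bids=[-] asks=[-]
After op 2 [order #2] market_buy(qty=8): fills=none; bids=[-] asks=[-]
After op 3 [order #3] limit_sell(price=96, qty=10): fills=none; bids=[-] asks=[#3:10@96]
After op 4 [order #4] limit_sell(price=105, qty=5): fills=none; bids=[-] asks=[#3:10@96 #4:5@105]
After op 5 [order #5] limit_sell(price=104, qty=2): fills=none; bids=[-] asks=[#3:10@96 #5:2@104 #4:5@105]
After op 6 [order #6] market_buy(qty=4): fills=#6x#3:4@96; bids=[-] asks=[#3:6@96 #5:2@104 #4:5@105]
After op 7 [order #7] market_sell(qty=4): fills=none; bids=[-] asks=[#3:6@96 #5:2@104 #4:5@105]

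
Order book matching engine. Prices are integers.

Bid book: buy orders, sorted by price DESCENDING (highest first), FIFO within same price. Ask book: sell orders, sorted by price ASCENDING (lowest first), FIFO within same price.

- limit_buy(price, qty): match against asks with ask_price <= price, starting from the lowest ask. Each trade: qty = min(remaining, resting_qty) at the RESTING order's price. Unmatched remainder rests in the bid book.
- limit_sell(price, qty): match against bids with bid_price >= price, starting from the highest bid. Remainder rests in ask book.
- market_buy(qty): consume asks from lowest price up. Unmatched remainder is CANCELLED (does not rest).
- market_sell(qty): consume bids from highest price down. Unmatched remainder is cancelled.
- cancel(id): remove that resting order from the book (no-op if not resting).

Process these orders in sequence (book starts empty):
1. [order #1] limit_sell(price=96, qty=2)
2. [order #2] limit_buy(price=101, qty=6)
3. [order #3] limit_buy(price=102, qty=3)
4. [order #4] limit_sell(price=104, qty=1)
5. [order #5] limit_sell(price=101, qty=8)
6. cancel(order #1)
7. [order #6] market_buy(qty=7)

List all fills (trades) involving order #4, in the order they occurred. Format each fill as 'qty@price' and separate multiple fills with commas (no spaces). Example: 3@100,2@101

Answer: 1@104

Derivation:
After op 1 [order #1] limit_sell(price=96, qty=2): fills=none; bids=[-] asks=[#1:2@96]
After op 2 [order #2] limit_buy(price=101, qty=6): fills=#2x#1:2@96; bids=[#2:4@101] asks=[-]
After op 3 [order #3] limit_buy(price=102, qty=3): fills=none; bids=[#3:3@102 #2:4@101] asks=[-]
After op 4 [order #4] limit_sell(price=104, qty=1): fills=none; bids=[#3:3@102 #2:4@101] asks=[#4:1@104]
After op 5 [order #5] limit_sell(price=101, qty=8): fills=#3x#5:3@102 #2x#5:4@101; bids=[-] asks=[#5:1@101 #4:1@104]
After op 6 cancel(order #1): fills=none; bids=[-] asks=[#5:1@101 #4:1@104]
After op 7 [order #6] market_buy(qty=7): fills=#6x#5:1@101 #6x#4:1@104; bids=[-] asks=[-]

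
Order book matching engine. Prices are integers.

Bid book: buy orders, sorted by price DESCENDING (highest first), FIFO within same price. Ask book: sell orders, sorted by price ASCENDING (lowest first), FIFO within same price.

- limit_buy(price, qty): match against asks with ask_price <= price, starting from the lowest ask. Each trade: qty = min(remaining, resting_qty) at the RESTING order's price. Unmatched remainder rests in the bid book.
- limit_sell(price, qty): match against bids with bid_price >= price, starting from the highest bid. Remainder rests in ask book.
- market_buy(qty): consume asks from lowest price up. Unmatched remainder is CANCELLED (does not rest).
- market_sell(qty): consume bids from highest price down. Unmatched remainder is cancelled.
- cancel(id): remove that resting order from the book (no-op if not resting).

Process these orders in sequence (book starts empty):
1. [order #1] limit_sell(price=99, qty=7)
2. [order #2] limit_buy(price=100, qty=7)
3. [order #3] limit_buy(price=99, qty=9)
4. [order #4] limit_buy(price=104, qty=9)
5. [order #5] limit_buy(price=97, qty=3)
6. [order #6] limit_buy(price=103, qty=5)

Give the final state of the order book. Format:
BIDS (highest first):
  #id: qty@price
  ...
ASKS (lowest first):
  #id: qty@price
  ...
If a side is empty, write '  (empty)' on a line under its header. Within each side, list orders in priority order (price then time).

Answer: BIDS (highest first):
  #4: 9@104
  #6: 5@103
  #3: 9@99
  #5: 3@97
ASKS (lowest first):
  (empty)

Derivation:
After op 1 [order #1] limit_sell(price=99, qty=7): fills=none; bids=[-] asks=[#1:7@99]
After op 2 [order #2] limit_buy(price=100, qty=7): fills=#2x#1:7@99; bids=[-] asks=[-]
After op 3 [order #3] limit_buy(price=99, qty=9): fills=none; bids=[#3:9@99] asks=[-]
After op 4 [order #4] limit_buy(price=104, qty=9): fills=none; bids=[#4:9@104 #3:9@99] asks=[-]
After op 5 [order #5] limit_buy(price=97, qty=3): fills=none; bids=[#4:9@104 #3:9@99 #5:3@97] asks=[-]
After op 6 [order #6] limit_buy(price=103, qty=5): fills=none; bids=[#4:9@104 #6:5@103 #3:9@99 #5:3@97] asks=[-]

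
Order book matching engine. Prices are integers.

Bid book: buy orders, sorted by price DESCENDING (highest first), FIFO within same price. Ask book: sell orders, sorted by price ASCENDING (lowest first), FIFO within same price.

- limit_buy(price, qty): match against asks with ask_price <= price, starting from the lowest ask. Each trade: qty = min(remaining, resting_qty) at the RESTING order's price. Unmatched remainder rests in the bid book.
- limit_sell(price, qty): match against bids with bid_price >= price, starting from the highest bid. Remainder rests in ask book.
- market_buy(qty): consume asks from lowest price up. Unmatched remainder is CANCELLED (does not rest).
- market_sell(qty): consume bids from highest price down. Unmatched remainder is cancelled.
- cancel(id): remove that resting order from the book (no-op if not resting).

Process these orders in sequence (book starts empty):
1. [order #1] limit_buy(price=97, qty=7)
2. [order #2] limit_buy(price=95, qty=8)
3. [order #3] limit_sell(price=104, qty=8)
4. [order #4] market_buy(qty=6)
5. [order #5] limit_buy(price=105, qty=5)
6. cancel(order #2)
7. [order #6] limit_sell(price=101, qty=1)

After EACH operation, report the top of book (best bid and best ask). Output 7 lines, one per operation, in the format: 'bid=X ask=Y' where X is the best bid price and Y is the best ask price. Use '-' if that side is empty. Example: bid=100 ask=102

After op 1 [order #1] limit_buy(price=97, qty=7): fills=none; bids=[#1:7@97] asks=[-]
After op 2 [order #2] limit_buy(price=95, qty=8): fills=none; bids=[#1:7@97 #2:8@95] asks=[-]
After op 3 [order #3] limit_sell(price=104, qty=8): fills=none; bids=[#1:7@97 #2:8@95] asks=[#3:8@104]
After op 4 [order #4] market_buy(qty=6): fills=#4x#3:6@104; bids=[#1:7@97 #2:8@95] asks=[#3:2@104]
After op 5 [order #5] limit_buy(price=105, qty=5): fills=#5x#3:2@104; bids=[#5:3@105 #1:7@97 #2:8@95] asks=[-]
After op 6 cancel(order #2): fills=none; bids=[#5:3@105 #1:7@97] asks=[-]
After op 7 [order #6] limit_sell(price=101, qty=1): fills=#5x#6:1@105; bids=[#5:2@105 #1:7@97] asks=[-]

Answer: bid=97 ask=-
bid=97 ask=-
bid=97 ask=104
bid=97 ask=104
bid=105 ask=-
bid=105 ask=-
bid=105 ask=-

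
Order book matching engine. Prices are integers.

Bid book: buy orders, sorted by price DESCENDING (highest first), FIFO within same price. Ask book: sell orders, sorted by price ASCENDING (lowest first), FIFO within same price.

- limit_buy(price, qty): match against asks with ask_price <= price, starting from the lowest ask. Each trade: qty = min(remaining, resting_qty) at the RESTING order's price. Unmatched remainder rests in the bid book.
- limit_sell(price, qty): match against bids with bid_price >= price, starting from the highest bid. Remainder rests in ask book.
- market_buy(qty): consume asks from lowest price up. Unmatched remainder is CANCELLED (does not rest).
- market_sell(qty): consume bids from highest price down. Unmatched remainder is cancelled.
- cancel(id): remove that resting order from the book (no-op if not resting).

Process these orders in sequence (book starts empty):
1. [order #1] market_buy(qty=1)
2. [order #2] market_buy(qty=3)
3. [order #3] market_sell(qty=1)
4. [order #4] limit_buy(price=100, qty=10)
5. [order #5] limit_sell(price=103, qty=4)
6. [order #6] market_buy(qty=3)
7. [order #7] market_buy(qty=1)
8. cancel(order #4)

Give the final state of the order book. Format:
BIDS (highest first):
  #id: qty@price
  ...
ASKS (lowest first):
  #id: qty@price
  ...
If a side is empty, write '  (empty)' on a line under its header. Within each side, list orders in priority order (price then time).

Answer: BIDS (highest first):
  (empty)
ASKS (lowest first):
  (empty)

Derivation:
After op 1 [order #1] market_buy(qty=1): fills=none; bids=[-] asks=[-]
After op 2 [order #2] market_buy(qty=3): fills=none; bids=[-] asks=[-]
After op 3 [order #3] market_sell(qty=1): fills=none; bids=[-] asks=[-]
After op 4 [order #4] limit_buy(price=100, qty=10): fills=none; bids=[#4:10@100] asks=[-]
After op 5 [order #5] limit_sell(price=103, qty=4): fills=none; bids=[#4:10@100] asks=[#5:4@103]
After op 6 [order #6] market_buy(qty=3): fills=#6x#5:3@103; bids=[#4:10@100] asks=[#5:1@103]
After op 7 [order #7] market_buy(qty=1): fills=#7x#5:1@103; bids=[#4:10@100] asks=[-]
After op 8 cancel(order #4): fills=none; bids=[-] asks=[-]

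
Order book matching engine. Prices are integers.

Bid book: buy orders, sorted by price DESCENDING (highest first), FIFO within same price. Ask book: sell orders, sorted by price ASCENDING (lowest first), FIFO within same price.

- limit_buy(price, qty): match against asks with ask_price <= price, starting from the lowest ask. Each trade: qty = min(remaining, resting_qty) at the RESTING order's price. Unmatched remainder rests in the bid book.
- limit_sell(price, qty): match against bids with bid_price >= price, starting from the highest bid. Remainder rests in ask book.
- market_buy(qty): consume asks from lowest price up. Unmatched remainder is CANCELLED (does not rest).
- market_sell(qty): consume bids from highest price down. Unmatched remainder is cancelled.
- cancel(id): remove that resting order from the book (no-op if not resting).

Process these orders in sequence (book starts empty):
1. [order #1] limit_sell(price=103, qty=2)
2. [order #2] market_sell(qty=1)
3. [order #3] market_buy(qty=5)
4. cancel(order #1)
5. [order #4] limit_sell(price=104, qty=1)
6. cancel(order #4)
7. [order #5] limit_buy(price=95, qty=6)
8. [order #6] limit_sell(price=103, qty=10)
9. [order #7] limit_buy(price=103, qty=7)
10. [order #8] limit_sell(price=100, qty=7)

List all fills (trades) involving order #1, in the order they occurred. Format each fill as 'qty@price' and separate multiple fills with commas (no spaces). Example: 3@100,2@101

After op 1 [order #1] limit_sell(price=103, qty=2): fills=none; bids=[-] asks=[#1:2@103]
After op 2 [order #2] market_sell(qty=1): fills=none; bids=[-] asks=[#1:2@103]
After op 3 [order #3] market_buy(qty=5): fills=#3x#1:2@103; bids=[-] asks=[-]
After op 4 cancel(order #1): fills=none; bids=[-] asks=[-]
After op 5 [order #4] limit_sell(price=104, qty=1): fills=none; bids=[-] asks=[#4:1@104]
After op 6 cancel(order #4): fills=none; bids=[-] asks=[-]
After op 7 [order #5] limit_buy(price=95, qty=6): fills=none; bids=[#5:6@95] asks=[-]
After op 8 [order #6] limit_sell(price=103, qty=10): fills=none; bids=[#5:6@95] asks=[#6:10@103]
After op 9 [order #7] limit_buy(price=103, qty=7): fills=#7x#6:7@103; bids=[#5:6@95] asks=[#6:3@103]
After op 10 [order #8] limit_sell(price=100, qty=7): fills=none; bids=[#5:6@95] asks=[#8:7@100 #6:3@103]

Answer: 2@103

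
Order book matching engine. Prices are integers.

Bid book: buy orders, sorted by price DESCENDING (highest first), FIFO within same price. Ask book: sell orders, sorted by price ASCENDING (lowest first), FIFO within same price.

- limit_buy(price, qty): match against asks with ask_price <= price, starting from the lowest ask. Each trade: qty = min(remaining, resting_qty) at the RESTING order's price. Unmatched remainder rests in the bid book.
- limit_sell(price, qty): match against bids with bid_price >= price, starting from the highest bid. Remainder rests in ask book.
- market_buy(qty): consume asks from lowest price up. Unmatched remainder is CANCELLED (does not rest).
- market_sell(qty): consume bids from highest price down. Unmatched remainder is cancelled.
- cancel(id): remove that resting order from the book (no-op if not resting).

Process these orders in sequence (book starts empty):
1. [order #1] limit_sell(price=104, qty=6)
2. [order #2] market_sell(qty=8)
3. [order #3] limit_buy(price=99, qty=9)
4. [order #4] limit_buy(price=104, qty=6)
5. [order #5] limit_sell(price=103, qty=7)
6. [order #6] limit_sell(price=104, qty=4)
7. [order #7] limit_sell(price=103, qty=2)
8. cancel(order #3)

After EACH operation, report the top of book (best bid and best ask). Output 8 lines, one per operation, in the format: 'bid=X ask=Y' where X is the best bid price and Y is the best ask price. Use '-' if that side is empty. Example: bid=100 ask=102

After op 1 [order #1] limit_sell(price=104, qty=6): fills=none; bids=[-] asks=[#1:6@104]
After op 2 [order #2] market_sell(qty=8): fills=none; bids=[-] asks=[#1:6@104]
After op 3 [order #3] limit_buy(price=99, qty=9): fills=none; bids=[#3:9@99] asks=[#1:6@104]
After op 4 [order #4] limit_buy(price=104, qty=6): fills=#4x#1:6@104; bids=[#3:9@99] asks=[-]
After op 5 [order #5] limit_sell(price=103, qty=7): fills=none; bids=[#3:9@99] asks=[#5:7@103]
After op 6 [order #6] limit_sell(price=104, qty=4): fills=none; bids=[#3:9@99] asks=[#5:7@103 #6:4@104]
After op 7 [order #7] limit_sell(price=103, qty=2): fills=none; bids=[#3:9@99] asks=[#5:7@103 #7:2@103 #6:4@104]
After op 8 cancel(order #3): fills=none; bids=[-] asks=[#5:7@103 #7:2@103 #6:4@104]

Answer: bid=- ask=104
bid=- ask=104
bid=99 ask=104
bid=99 ask=-
bid=99 ask=103
bid=99 ask=103
bid=99 ask=103
bid=- ask=103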